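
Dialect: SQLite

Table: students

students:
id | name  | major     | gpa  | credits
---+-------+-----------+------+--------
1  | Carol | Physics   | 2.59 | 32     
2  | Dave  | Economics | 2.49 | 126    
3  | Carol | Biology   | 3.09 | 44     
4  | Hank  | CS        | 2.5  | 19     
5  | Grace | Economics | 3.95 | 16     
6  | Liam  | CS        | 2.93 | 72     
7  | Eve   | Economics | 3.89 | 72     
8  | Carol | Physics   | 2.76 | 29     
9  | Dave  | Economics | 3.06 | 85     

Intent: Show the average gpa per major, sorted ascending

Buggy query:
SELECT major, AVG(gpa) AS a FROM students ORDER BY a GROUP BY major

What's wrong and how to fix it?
Bug: GROUP BY must precede ORDER BY

Fix: Reorder: SELECT … FROM … GROUP BY … ORDER BY …

Corrected query:
SELECT major, AVG(gpa) AS a FROM students GROUP BY major ORDER BY a

Result:
major     | a     
----------+-------
Physics   | 2.675 
CS        | 2.715 
Biology   | 3.09  
Economics | 3.3475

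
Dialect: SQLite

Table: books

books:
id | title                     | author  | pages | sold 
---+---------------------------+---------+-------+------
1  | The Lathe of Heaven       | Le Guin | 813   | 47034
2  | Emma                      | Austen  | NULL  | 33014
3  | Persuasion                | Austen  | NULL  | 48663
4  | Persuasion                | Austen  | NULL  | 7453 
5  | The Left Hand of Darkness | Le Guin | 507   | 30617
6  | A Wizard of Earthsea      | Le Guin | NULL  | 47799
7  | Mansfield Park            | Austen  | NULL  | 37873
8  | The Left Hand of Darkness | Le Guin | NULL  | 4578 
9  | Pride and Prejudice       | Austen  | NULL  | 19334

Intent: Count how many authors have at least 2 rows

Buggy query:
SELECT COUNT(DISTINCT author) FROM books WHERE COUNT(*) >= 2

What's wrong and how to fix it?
Bug: COUNT(*) cannot appear in WHERE; the per-group count doesn't exist yet

Fix: Group first with HAVING COUNT(*) >= 2, then COUNT the resulting groups

Corrected query:
SELECT COUNT(*) FROM (SELECT author FROM books GROUP BY author HAVING COUNT(*) >= 2)

Result:
COUNT(*)
--------
2       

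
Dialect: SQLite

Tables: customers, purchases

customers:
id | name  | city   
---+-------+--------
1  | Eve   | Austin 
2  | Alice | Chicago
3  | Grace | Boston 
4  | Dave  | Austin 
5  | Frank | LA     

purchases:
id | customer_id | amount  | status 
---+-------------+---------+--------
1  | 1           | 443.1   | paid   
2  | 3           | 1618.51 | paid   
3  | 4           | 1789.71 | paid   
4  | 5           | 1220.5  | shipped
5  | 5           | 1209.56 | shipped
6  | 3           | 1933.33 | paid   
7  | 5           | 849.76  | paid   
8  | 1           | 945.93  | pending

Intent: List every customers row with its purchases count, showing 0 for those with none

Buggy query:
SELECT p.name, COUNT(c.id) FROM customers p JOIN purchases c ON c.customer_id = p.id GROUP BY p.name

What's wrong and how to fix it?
Bug: An inner join excludes parents with zero children

Fix: Switch to LEFT JOIN to retain unmatched parent rows

Corrected query:
SELECT p.name, COUNT(c.id) FROM customers p LEFT JOIN purchases c ON c.customer_id = p.id GROUP BY p.name

Result:
name  | COUNT(c.id)
------+------------
Alice | 0          
Dave  | 1          
Eve   | 2          
Frank | 3          
Grace | 2          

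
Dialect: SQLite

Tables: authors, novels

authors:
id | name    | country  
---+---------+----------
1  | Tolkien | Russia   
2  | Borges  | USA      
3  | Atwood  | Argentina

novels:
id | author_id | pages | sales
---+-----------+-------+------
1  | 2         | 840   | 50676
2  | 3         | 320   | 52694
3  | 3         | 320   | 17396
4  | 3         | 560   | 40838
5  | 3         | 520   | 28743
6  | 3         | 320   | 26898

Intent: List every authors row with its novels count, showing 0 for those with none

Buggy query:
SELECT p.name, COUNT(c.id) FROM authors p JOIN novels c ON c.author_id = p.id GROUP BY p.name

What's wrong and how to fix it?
Bug: An inner join excludes parents with zero children

Fix: Switch to LEFT JOIN to retain unmatched parent rows

Corrected query:
SELECT p.name, COUNT(c.id) FROM authors p LEFT JOIN novels c ON c.author_id = p.id GROUP BY p.name

Result:
name    | COUNT(c.id)
--------+------------
Atwood  | 5          
Borges  | 1          
Tolkien | 0          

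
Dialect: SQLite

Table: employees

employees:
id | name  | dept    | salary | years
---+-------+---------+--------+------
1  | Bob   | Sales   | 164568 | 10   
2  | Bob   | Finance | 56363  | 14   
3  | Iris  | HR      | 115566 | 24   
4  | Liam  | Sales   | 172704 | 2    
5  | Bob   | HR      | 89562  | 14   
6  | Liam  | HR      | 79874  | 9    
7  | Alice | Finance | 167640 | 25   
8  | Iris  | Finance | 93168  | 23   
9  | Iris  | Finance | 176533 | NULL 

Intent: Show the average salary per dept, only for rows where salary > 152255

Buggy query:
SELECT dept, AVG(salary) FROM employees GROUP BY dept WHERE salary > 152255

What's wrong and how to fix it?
Bug: WHERE cannot follow GROUP BY

Fix: Move the WHERE clause before GROUP BY

Corrected query:
SELECT dept, AVG(salary) FROM employees WHERE salary > 152255 GROUP BY dept

Result:
dept    | AVG(salary)
--------+------------
Finance | 172086.5   
Sales   | 168636     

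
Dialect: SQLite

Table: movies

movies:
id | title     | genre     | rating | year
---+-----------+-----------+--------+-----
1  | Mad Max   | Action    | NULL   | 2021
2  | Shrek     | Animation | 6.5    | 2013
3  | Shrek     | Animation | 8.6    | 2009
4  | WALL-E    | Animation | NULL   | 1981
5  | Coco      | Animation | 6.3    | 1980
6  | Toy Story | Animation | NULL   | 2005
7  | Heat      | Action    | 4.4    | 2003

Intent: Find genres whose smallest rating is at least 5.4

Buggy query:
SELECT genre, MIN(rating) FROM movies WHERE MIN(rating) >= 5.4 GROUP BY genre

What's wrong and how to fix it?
Bug: MIN() in WHERE is a misuse of aggregate

Fix: Use HAVING for the per-group MIN condition

Corrected query:
SELECT genre, MIN(rating) FROM movies GROUP BY genre HAVING MIN(rating) >= 5.4

Result:
genre     | MIN(rating)
----------+------------
Animation | 6.3        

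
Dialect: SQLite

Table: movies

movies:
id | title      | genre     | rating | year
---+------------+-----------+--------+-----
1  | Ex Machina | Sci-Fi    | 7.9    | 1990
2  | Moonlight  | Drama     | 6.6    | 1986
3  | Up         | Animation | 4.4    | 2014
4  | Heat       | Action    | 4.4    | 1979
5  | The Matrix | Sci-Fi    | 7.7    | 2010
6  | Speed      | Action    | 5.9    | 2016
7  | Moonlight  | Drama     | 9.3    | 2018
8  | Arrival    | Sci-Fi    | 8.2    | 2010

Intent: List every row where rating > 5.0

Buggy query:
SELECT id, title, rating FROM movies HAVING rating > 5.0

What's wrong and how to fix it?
Bug: This is a non-aggregate query (no GROUP BY, no aggregates), so in SQLite the HAVING clause is invalid here; a row-level condition belongs in WHERE

Fix: Use WHERE for row-level filtering

Corrected query:
SELECT id, title, rating FROM movies WHERE rating > 5.0

Result:
id | title      | rating
---+------------+-------
1  | Ex Machina | 7.9   
2  | Moonlight  | 6.6   
5  | The Matrix | 7.7   
6  | Speed      | 5.9   
7  | Moonlight  | 9.3   
8  | Arrival    | 8.2   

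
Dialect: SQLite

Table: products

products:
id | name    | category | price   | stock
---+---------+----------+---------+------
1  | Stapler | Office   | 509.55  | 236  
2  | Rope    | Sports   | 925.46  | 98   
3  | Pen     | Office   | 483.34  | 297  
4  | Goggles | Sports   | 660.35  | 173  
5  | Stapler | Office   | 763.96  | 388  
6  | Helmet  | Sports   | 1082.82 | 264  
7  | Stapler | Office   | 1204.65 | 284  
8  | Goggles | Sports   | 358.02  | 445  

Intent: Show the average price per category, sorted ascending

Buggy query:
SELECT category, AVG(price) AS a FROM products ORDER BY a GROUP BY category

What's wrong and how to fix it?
Bug: ORDER BY appears before GROUP BY; SQL clause order requires GROUP BY first

Fix: Move ORDER BY to the end, after GROUP BY

Corrected query:
SELECT category, AVG(price) AS a FROM products GROUP BY category ORDER BY a

Result:
category | a       
---------+---------
Office   | 740.375 
Sports   | 756.6625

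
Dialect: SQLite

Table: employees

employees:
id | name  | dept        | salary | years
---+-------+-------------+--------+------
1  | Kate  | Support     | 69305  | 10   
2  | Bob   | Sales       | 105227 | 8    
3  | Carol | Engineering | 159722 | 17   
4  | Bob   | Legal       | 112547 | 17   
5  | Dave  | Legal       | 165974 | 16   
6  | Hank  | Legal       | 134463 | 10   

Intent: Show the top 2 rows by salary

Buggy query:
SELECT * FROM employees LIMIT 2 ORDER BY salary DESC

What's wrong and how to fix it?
Bug: ORDER BY cannot follow LIMIT; LIMIT is the final clause

Fix: Sort with ORDER BY, then apply LIMIT

Corrected query:
SELECT * FROM employees ORDER BY salary DESC LIMIT 2

Result:
id | name  | dept        | salary | years
---+-------+-------------+--------+------
5  | Dave  | Legal       | 165974 | 16   
3  | Carol | Engineering | 159722 | 17   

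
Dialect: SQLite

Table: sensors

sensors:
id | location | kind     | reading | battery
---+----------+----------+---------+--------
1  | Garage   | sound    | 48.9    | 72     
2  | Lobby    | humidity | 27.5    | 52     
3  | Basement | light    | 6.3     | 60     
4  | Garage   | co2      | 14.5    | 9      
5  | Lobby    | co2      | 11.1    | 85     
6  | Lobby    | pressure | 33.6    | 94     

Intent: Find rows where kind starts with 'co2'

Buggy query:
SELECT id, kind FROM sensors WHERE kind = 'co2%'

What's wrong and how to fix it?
Bug: '=' compares the literal string including the % character; pattern matching needs LIKE

Fix: Replace '=' with LIKE so 'co2%' is treated as a pattern

Corrected query:
SELECT id, kind FROM sensors WHERE kind LIKE 'co2%'

Result:
id | kind
---+-----
4  | co2 
5  | co2 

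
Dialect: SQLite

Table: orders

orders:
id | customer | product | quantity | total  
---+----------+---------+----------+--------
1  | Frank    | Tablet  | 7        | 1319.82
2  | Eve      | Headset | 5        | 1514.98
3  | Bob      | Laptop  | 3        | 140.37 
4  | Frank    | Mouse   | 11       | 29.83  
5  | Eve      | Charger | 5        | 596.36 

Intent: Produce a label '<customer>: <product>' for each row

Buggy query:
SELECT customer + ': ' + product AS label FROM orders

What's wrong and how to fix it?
Bug: '+' is numeric addition; on text columns SQLite converts them to 0 instead of concatenating

Fix: Replace + with || to concatenate text

Corrected query:
SELECT customer || ': ' || product AS label FROM orders

Result:
label        
-------------
Frank: Tablet
Eve: Headset 
Bob: Laptop  
Frank: Mouse 
Eve: Charger 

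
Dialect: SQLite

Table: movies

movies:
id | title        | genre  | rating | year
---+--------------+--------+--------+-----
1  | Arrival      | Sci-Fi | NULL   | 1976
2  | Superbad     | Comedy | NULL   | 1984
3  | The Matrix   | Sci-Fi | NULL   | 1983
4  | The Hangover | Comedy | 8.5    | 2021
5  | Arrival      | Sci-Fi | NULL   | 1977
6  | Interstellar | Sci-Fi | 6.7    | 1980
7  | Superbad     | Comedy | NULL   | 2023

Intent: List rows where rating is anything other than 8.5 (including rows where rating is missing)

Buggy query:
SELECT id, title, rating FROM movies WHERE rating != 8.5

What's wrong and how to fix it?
Bug: Inequality against NULL is unknown, not true; rows with NULL are dropped

Fix: Add an explicit OR rating IS NULL to include the missing-value rows

Corrected query:
SELECT id, title, rating FROM movies WHERE rating != 8.5 OR rating IS NULL

Result:
id | title        | rating
---+--------------+-------
1  | Arrival      | NULL  
2  | Superbad     | NULL  
3  | The Matrix   | NULL  
5  | Arrival      | NULL  
6  | Interstellar | 6.7   
7  | Superbad     | NULL  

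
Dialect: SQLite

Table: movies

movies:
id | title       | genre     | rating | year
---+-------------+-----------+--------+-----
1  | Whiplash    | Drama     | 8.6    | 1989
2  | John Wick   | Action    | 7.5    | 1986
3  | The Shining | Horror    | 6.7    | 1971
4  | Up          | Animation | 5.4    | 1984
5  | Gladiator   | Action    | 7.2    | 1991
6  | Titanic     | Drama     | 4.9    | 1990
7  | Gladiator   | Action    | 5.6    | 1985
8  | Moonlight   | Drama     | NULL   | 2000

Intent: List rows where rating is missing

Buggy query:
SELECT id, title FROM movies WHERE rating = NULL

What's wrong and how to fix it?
Bug: Comparing to NULL with '=' never matches; NULL = NULL is unknown, not true

Fix: Replace '= NULL' with 'IS NULL'

Corrected query:
SELECT id, title FROM movies WHERE rating IS NULL

Result:
id | title    
---+----------
8  | Moonlight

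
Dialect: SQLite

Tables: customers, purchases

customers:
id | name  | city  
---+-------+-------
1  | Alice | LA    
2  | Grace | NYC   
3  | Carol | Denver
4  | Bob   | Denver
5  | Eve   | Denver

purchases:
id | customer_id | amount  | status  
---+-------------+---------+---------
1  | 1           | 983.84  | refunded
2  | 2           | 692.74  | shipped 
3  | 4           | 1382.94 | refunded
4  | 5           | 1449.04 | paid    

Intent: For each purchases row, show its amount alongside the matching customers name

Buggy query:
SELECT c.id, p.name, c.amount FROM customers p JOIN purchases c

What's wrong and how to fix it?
Bug: Missing join condition: each purchases row is matched to all customers rows instead of just its own

Fix: Add ON c.customer_id = p.id to the JOIN

Corrected query:
SELECT c.id, p.name, c.amount FROM customers p JOIN purchases c ON c.customer_id = p.id

Result:
id | name  | amount 
---+-------+--------
1  | Alice | 983.84 
2  | Grace | 692.74 
3  | Bob   | 1382.94
4  | Eve   | 1449.04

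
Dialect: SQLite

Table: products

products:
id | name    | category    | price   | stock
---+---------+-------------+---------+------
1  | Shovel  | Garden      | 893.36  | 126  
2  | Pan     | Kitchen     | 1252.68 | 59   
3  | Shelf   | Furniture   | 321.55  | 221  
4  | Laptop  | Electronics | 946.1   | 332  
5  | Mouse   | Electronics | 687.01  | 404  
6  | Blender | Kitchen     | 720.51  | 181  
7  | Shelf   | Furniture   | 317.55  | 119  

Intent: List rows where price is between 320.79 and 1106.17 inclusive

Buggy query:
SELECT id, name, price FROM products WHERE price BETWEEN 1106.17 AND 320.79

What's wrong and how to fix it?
Bug: The bounds are reversed; BETWEEN a AND b requires a <= b to match anything

Fix: Swap the bounds so the smaller value comes first

Corrected query:
SELECT id, name, price FROM products WHERE price BETWEEN 320.79 AND 1106.17

Result:
id | name    | price 
---+---------+-------
1  | Shovel  | 893.36
3  | Shelf   | 321.55
4  | Laptop  | 946.1 
5  | Mouse   | 687.01
6  | Blender | 720.51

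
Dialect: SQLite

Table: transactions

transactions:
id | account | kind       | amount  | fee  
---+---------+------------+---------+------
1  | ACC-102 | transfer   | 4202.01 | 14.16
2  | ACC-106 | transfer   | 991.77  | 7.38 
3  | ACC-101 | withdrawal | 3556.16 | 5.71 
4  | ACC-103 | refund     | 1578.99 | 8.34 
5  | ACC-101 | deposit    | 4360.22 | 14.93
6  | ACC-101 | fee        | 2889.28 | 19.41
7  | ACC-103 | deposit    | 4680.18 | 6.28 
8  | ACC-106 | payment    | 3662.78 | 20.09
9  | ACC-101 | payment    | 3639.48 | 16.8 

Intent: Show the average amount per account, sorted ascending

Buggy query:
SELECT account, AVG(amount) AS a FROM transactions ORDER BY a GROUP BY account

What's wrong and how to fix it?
Bug: ORDER BY appears before GROUP BY; SQL clause order requires GROUP BY first

Fix: Move ORDER BY to the end, after GROUP BY

Corrected query:
SELECT account, AVG(amount) AS a FROM transactions GROUP BY account ORDER BY a

Result:
account | a       
--------+---------
ACC-106 | 2327.275
ACC-103 | 3129.585
ACC-101 | 3611.285
ACC-102 | 4202.01 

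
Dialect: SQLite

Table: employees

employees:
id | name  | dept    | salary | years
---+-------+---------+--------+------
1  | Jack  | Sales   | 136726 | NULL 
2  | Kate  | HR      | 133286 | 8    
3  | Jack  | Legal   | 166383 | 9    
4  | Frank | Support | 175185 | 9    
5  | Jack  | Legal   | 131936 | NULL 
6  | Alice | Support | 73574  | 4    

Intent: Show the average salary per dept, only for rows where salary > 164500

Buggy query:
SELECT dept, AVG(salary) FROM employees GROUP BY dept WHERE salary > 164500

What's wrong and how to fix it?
Bug: WHERE cannot follow GROUP BY

Fix: Place WHERE between FROM and GROUP BY

Corrected query:
SELECT dept, AVG(salary) FROM employees WHERE salary > 164500 GROUP BY dept

Result:
dept    | AVG(salary)
--------+------------
Legal   | 166383     
Support | 175185     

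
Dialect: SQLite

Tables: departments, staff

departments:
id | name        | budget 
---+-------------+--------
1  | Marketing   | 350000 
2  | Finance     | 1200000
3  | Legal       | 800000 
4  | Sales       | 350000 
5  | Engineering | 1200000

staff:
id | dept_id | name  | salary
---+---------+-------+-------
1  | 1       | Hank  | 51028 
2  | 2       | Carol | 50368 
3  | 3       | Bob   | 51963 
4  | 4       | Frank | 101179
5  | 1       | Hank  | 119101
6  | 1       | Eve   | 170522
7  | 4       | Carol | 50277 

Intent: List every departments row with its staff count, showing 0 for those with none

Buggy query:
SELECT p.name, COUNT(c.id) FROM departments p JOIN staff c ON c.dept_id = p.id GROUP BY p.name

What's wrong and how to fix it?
Bug: An inner join excludes parents with zero children

Fix: Switch to LEFT JOIN to retain unmatched parent rows

Corrected query:
SELECT p.name, COUNT(c.id) FROM departments p LEFT JOIN staff c ON c.dept_id = p.id GROUP BY p.name

Result:
name        | COUNT(c.id)
------------+------------
Engineering | 0          
Finance     | 1          
Legal       | 1          
Marketing   | 3          
Sales       | 2          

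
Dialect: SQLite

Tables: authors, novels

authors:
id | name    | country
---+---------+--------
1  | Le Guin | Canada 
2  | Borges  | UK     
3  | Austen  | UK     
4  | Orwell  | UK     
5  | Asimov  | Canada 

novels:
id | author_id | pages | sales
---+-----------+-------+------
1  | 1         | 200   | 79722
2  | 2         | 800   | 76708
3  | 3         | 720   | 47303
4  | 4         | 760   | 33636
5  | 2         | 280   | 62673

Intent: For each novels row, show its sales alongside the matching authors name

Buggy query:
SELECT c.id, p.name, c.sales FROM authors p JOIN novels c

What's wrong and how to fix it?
Bug: Missing join condition: each novels row is matched to all authors rows instead of just its own

Fix: Specify the join condition linking the foreign key to the parent id

Corrected query:
SELECT c.id, p.name, c.sales FROM authors p JOIN novels c ON c.author_id = p.id

Result:
id | name    | sales
---+---------+------
1  | Le Guin | 79722
2  | Borges  | 76708
3  | Austen  | 47303
4  | Orwell  | 33636
5  | Borges  | 62673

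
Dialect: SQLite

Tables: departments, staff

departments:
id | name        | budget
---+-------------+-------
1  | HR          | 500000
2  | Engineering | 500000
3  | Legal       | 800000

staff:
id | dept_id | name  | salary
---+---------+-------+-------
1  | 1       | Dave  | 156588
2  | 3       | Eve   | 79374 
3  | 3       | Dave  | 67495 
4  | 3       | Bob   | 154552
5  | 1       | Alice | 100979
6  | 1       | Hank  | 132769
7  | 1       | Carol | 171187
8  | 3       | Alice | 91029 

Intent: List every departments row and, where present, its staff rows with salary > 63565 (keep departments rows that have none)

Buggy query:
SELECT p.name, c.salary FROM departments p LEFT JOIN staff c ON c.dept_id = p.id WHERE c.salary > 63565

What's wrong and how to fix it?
Bug: A WHERE condition on the right-hand table after LEFT JOIN drops unmatched parents

Fix: Put 'c.salary > 63565' in the JOIN's ON clause instead of WHERE

Corrected query:
SELECT p.name, c.salary FROM departments p LEFT JOIN staff c ON c.dept_id = p.id AND c.salary > 63565

Result:
name        | salary
------------+-------
HR          | 100979
HR          | 132769
HR          | 156588
HR          | 171187
Engineering | NULL  
Legal       | 67495 
Legal       | 79374 
Legal       | 91029 
Legal       | 154552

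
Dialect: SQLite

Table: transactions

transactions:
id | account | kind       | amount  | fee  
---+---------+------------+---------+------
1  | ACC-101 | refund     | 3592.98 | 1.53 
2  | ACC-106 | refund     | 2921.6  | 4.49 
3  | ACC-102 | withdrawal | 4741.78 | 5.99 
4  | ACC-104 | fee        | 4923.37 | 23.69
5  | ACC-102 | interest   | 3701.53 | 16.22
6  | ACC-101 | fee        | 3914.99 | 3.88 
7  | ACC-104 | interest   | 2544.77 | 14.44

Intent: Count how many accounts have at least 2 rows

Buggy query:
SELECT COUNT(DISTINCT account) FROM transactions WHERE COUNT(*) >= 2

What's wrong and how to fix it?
Bug: COUNT(*) cannot appear in WHERE; the per-group count doesn't exist yet

Fix: Use a subquery that GROUPs and filters with HAVING, then count its rows

Corrected query:
SELECT COUNT(*) FROM (SELECT account FROM transactions GROUP BY account HAVING COUNT(*) >= 2)

Result:
COUNT(*)
--------
3       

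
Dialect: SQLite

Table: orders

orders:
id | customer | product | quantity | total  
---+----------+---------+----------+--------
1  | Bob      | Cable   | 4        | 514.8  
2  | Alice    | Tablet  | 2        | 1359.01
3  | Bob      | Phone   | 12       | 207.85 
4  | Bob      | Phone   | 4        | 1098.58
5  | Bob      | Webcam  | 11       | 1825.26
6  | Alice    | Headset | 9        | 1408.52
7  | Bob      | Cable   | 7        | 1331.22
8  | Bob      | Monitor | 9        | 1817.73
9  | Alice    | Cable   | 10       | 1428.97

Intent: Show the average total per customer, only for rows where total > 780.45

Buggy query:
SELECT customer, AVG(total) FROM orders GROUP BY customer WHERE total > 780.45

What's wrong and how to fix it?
Bug: Row-level WHERE must come before GROUP BY in the clause order

Fix: Place WHERE between FROM and GROUP BY

Corrected query:
SELECT customer, AVG(total) FROM orders WHERE total > 780.45 GROUP BY customer

Result:
customer | AVG(total) 
---------+------------
Alice    | 1398.833333
Bob      | 1518.1975  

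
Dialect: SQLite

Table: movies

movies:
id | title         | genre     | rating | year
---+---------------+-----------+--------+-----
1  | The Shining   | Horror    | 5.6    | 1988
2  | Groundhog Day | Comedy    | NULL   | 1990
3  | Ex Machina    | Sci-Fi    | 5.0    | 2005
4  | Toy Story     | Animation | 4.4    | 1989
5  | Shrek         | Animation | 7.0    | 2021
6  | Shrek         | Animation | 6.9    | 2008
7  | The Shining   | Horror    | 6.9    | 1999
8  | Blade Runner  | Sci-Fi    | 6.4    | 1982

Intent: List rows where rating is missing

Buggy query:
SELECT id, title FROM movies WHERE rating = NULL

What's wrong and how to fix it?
Bug: Comparing to NULL with '=' never matches; NULL = NULL is unknown, not true

Fix: Use IS NULL to test for NULL

Corrected query:
SELECT id, title FROM movies WHERE rating IS NULL

Result:
id | title        
---+--------------
2  | Groundhog Day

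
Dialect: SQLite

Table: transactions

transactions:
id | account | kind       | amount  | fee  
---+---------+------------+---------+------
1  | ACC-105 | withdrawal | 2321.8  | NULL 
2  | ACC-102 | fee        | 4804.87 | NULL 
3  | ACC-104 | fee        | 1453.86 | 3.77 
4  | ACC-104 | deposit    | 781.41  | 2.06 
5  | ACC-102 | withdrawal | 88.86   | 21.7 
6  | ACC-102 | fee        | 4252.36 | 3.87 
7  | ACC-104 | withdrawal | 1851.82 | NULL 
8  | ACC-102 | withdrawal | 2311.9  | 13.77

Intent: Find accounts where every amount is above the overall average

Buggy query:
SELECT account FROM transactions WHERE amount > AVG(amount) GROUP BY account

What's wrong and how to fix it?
Bug: AVG() is an aggregate; it can't sit directly in WHERE

Fix: Use a subquery for AVG and a HAVING MIN(...) filter so the condition holds for every row in the group

Corrected query:
SELECT account FROM transactions GROUP BY account HAVING MIN(amount) > (SELECT AVG(amount) FROM transactions)

Result:
account
-------
ACC-105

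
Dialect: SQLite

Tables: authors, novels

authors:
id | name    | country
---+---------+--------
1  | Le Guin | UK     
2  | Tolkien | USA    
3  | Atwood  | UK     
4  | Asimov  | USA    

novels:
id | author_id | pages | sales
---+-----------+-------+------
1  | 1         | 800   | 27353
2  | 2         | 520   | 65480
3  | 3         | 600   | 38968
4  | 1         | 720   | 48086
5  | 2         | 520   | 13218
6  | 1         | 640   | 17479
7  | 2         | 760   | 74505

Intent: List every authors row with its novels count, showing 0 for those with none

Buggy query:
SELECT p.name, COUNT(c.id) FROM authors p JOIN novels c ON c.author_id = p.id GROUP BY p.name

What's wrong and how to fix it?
Bug: INNER JOIN drops authors rows that have no matching novels rows

Fix: Use LEFT JOIN so parents without children still appear (COUNT(c.id) gives 0)

Corrected query:
SELECT p.name, COUNT(c.id) FROM authors p LEFT JOIN novels c ON c.author_id = p.id GROUP BY p.name

Result:
name    | COUNT(c.id)
--------+------------
Asimov  | 0          
Atwood  | 1          
Le Guin | 3          
Tolkien | 3          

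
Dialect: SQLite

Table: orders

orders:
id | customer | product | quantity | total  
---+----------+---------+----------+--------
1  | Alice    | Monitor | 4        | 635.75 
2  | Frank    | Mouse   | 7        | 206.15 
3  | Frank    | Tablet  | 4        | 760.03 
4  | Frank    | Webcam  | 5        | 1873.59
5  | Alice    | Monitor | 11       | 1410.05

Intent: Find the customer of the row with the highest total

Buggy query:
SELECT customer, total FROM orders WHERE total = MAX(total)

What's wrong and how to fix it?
Bug: MAX(total) is an aggregate and cannot be used directly in WHERE

Fix: Wrap MAX in a scalar subquery so WHERE compares against a single value

Corrected query:
SELECT customer, total FROM orders WHERE total = (SELECT MAX(total) FROM orders)

Result:
customer | total  
---------+--------
Frank    | 1873.59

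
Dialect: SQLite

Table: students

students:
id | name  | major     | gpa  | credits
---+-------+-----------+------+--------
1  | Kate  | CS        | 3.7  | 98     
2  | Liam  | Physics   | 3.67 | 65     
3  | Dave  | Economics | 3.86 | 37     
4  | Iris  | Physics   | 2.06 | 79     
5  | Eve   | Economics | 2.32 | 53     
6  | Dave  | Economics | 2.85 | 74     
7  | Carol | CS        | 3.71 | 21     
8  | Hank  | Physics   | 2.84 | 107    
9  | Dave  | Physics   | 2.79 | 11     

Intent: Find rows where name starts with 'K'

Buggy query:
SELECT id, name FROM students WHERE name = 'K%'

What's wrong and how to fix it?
Bug: '=' compares the literal string including the % character; pattern matching needs LIKE

Fix: Use LIKE for wildcard pattern matching

Corrected query:
SELECT id, name FROM students WHERE name LIKE 'K%'

Result:
id | name
---+-----
1  | Kate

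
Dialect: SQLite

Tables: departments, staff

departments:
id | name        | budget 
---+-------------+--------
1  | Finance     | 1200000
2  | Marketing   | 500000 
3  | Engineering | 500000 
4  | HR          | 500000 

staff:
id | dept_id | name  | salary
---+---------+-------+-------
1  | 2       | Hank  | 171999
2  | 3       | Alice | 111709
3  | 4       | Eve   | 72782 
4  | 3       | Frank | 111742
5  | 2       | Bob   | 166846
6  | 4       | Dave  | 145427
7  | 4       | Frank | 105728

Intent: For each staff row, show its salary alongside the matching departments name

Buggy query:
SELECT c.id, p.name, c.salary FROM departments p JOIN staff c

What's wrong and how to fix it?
Bug: JOIN with no ON clause produces a cartesian product; every staff row pairs with every departments row

Fix: Specify the join condition linking the foreign key to the parent id

Corrected query:
SELECT c.id, p.name, c.salary FROM departments p JOIN staff c ON c.dept_id = p.id

Result:
id | name        | salary
---+-------------+-------
1  | Marketing   | 171999
2  | Engineering | 111709
3  | HR          | 72782 
4  | Engineering | 111742
5  | Marketing   | 166846
6  | HR          | 145427
7  | HR          | 105728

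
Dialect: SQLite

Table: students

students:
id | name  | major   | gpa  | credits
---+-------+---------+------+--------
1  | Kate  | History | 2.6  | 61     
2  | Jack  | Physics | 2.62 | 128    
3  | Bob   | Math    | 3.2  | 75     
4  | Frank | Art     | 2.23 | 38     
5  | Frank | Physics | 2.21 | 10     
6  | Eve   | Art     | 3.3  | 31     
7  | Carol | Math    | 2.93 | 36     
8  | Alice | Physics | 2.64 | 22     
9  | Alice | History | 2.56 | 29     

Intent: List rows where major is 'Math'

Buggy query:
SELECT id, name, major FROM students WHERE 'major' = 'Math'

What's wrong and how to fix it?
Bug: 'major' in single quotes is a string literal, not the column; the comparison is literal-vs-literal and never true

Fix: Remove the quotes around the column name (or use double quotes for an identifier)

Corrected query:
SELECT id, name, major FROM students WHERE major = 'Math'

Result:
id | name  | major
---+-------+------
3  | Bob   | Math 
7  | Carol | Math 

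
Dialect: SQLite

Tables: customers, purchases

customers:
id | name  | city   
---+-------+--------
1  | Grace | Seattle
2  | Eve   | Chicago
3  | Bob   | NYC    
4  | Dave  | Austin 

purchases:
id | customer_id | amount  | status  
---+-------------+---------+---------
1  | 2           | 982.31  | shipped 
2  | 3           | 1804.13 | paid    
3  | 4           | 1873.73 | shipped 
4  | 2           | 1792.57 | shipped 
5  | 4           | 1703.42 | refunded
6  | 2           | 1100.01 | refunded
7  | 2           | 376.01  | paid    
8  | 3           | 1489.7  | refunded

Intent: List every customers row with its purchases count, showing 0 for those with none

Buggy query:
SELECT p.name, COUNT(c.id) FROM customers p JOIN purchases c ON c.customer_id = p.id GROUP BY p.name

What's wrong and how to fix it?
Bug: INNER JOIN drops customers rows that have no matching purchases rows

Fix: Use LEFT JOIN so parents without children still appear (COUNT(c.id) gives 0)

Corrected query:
SELECT p.name, COUNT(c.id) FROM customers p LEFT JOIN purchases c ON c.customer_id = p.id GROUP BY p.name

Result:
name  | COUNT(c.id)
------+------------
Bob   | 2          
Dave  | 2          
Eve   | 4          
Grace | 0          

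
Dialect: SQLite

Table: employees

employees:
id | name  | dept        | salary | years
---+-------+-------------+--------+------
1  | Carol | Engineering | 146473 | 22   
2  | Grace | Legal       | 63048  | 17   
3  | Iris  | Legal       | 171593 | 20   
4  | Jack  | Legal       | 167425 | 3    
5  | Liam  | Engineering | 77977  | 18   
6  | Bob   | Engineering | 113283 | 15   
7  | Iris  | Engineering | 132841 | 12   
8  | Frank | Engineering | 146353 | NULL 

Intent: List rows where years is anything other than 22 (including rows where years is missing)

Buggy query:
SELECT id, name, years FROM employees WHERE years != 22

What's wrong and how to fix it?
Bug: Inequality against NULL is unknown, not true; rows with NULL are dropped

Fix: Handle NULL separately with IS NULL alongside the inequality

Corrected query:
SELECT id, name, years FROM employees WHERE years != 22 OR years IS NULL

Result:
id | name  | years
---+-------+------
2  | Grace | 17   
3  | Iris  | 20   
4  | Jack  | 3    
5  | Liam  | 18   
6  | Bob   | 15   
7  | Iris  | 12   
8  | Frank | NULL 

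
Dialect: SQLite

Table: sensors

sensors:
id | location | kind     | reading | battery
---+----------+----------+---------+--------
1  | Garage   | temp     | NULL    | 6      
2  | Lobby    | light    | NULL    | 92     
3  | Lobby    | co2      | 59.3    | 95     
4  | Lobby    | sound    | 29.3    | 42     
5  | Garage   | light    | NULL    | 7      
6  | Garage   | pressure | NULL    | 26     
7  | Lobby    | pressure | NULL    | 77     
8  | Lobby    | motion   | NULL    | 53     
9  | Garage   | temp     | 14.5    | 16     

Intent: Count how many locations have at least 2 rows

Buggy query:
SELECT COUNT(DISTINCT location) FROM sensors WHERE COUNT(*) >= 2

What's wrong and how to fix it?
Bug: WHERE filters individual rows, not groups, so a group-level COUNT is invalid there

Fix: Use a subquery that GROUPs and filters with HAVING, then count its rows

Corrected query:
SELECT COUNT(*) FROM (SELECT location FROM sensors GROUP BY location HAVING COUNT(*) >= 2)

Result:
COUNT(*)
--------
2       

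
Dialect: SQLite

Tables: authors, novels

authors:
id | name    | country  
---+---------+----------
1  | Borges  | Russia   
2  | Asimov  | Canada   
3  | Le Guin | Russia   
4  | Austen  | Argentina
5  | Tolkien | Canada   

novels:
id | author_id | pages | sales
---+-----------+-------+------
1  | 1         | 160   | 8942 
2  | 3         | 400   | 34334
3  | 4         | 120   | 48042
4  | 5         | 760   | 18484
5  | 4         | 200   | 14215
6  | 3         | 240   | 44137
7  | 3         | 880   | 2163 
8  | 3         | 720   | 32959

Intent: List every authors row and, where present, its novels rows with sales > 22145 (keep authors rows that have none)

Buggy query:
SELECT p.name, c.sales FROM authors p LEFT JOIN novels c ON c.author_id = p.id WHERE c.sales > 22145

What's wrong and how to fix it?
Bug: A WHERE condition on the right-hand table after LEFT JOIN drops unmatched parents

Fix: Move the right-table condition into the ON clause so unmatched parents are kept

Corrected query:
SELECT p.name, c.sales FROM authors p LEFT JOIN novels c ON c.author_id = p.id AND c.sales > 22145

Result:
name    | sales
--------+------
Borges  | NULL 
Asimov  | NULL 
Le Guin | 32959
Le Guin | 34334
Le Guin | 44137
Austen  | 48042
Tolkien | NULL 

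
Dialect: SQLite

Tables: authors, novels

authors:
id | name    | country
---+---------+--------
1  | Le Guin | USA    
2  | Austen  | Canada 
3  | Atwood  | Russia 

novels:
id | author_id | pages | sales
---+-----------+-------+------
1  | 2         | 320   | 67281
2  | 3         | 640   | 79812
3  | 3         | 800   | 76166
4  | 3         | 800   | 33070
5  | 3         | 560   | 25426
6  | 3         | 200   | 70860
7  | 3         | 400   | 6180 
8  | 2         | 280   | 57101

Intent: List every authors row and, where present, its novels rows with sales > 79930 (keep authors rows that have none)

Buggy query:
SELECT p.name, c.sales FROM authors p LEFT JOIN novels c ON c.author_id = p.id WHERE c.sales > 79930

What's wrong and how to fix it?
Bug: A WHERE condition on the right-hand table after LEFT JOIN drops unmatched parents

Fix: Move the right-table condition into the ON clause so unmatched parents are kept

Corrected query:
SELECT p.name, c.sales FROM authors p LEFT JOIN novels c ON c.author_id = p.id AND c.sales > 79930

Result:
name    | sales
--------+------
Le Guin | NULL 
Austen  | NULL 
Atwood  | NULL 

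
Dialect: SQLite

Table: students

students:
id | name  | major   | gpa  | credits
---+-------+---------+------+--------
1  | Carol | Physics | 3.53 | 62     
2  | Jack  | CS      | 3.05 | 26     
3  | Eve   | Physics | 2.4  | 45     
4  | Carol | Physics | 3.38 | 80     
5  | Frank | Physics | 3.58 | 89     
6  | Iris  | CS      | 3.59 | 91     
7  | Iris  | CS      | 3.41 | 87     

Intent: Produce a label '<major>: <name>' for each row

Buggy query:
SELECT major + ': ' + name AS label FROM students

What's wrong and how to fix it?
Bug: '+' is numeric addition; on text columns SQLite converts them to 0 instead of concatenating

Fix: Use the || operator for string concatenation

Corrected query:
SELECT major || ': ' || name AS label FROM students

Result:
label         
--------------
Physics: Carol
CS: Jack      
Physics: Eve  
Physics: Carol
Physics: Frank
CS: Iris      
CS: Iris      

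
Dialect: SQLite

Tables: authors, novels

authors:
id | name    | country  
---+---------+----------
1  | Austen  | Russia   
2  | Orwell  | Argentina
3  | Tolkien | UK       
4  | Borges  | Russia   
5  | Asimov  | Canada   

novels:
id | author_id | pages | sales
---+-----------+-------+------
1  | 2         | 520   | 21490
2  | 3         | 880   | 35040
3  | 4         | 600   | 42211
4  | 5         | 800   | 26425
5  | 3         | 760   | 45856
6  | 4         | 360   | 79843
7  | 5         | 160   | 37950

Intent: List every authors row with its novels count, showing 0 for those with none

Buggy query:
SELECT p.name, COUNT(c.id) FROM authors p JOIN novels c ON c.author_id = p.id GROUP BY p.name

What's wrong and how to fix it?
Bug: An inner join excludes parents with zero children

Fix: Switch to LEFT JOIN to retain unmatched parent rows

Corrected query:
SELECT p.name, COUNT(c.id) FROM authors p LEFT JOIN novels c ON c.author_id = p.id GROUP BY p.name

Result:
name    | COUNT(c.id)
--------+------------
Asimov  | 2          
Austen  | 0          
Borges  | 2          
Orwell  | 1          
Tolkien | 2          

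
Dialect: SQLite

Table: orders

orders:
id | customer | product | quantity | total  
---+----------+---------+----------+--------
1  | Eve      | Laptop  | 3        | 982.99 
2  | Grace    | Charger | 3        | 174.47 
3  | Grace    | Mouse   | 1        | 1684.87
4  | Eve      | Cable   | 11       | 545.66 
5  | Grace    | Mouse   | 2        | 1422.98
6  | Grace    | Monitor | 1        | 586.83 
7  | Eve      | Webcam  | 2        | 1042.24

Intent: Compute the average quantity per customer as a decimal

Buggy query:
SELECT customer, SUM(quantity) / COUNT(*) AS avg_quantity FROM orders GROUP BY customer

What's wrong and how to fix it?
Bug: SUM(quantity) and COUNT(*) are both integers; the division truncates the fractional part

Fix: Multiply by 1.0 (or CAST to REAL) to force floating-point division

Corrected query:
SELECT customer, SUM(quantity) * 1.0 / COUNT(*) AS avg_quantity FROM orders GROUP BY customer

Result:
customer | avg_quantity
---------+-------------
Eve      | 5.333333    
Grace    | 1.75        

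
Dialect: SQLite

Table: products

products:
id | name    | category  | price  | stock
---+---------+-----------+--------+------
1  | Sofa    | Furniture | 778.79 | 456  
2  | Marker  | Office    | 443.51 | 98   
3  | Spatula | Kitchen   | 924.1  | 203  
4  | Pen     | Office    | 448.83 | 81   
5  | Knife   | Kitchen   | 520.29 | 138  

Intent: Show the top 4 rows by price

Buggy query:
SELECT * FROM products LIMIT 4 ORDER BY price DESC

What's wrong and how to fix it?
Bug: ORDER BY cannot follow LIMIT; LIMIT is the final clause

Fix: Sort with ORDER BY, then apply LIMIT

Corrected query:
SELECT * FROM products ORDER BY price DESC LIMIT 4

Result:
id | name    | category  | price  | stock
---+---------+-----------+--------+------
3  | Spatula | Kitchen   | 924.1  | 203  
1  | Sofa    | Furniture | 778.79 | 456  
5  | Knife   | Kitchen   | 520.29 | 138  
4  | Pen     | Office    | 448.83 | 81   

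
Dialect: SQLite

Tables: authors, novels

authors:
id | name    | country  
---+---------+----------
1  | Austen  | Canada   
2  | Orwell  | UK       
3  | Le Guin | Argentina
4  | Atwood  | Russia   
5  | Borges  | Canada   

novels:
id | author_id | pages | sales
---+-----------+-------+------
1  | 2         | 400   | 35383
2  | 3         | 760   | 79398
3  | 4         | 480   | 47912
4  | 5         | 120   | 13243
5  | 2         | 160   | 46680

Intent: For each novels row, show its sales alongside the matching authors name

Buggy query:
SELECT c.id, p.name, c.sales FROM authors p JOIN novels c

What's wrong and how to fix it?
Bug: Missing join condition: each novels row is matched to all authors rows instead of just its own

Fix: Specify the join condition linking the foreign key to the parent id

Corrected query:
SELECT c.id, p.name, c.sales FROM authors p JOIN novels c ON c.author_id = p.id

Result:
id | name    | sales
---+---------+------
1  | Orwell  | 35383
2  | Le Guin | 79398
3  | Atwood  | 47912
4  | Borges  | 13243
5  | Orwell  | 46680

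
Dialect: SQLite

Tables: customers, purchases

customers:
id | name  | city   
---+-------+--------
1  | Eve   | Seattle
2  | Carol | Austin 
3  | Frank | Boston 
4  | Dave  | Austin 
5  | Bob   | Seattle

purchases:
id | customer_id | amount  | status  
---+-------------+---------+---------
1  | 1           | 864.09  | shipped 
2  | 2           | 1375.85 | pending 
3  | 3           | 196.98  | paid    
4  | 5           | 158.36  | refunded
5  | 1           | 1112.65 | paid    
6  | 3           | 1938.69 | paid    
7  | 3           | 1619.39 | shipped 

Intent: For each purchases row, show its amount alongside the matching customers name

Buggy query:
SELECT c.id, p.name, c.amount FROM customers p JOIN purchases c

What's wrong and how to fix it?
Bug: Missing join condition: each purchases row is matched to all customers rows instead of just its own

Fix: Add ON c.customer_id = p.id to the JOIN

Corrected query:
SELECT c.id, p.name, c.amount FROM customers p JOIN purchases c ON c.customer_id = p.id

Result:
id | name  | amount 
---+-------+--------
1  | Eve   | 864.09 
2  | Carol | 1375.85
3  | Frank | 196.98 
4  | Bob   | 158.36 
5  | Eve   | 1112.65
6  | Frank | 1938.69
7  | Frank | 1619.39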